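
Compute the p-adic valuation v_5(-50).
v_5(-50) = 2

v_5(n) is the largest exponent k such that 5^k divides n. Factor out: -50 = -5^2 · 2. (Sign doesn't affect v_p.) So v_5(-50) = 2.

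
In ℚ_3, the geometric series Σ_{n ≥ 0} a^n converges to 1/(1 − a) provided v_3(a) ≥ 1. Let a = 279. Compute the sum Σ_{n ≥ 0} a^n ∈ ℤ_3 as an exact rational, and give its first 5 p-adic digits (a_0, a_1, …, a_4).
Σ a^n = 1/(1 − a) = -1/278;  first 5 digits = (1, 0, 1, 1, 1)

v_3(a) = 2 ≥ 1, so the series converges in ℤ_3 to 1/(1 − a) = 1/(1 − 279) = -1/278. Expand this rational in ℤ_3: compute digits iteratively via d_i = x_i mod 3, x_{i+1} = (x_i − d_i)/3. The first 5 digits are (1, 0, 1, 1, 1).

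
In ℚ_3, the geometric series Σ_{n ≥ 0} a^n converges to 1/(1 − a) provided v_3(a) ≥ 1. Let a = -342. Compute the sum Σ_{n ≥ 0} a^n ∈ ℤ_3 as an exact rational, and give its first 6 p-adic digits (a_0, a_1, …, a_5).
Σ a^n = 1/(1 − a) = 1/343;  first 6 digits = (1, 0, 1, 2, 2, 2)

v_3(a) = 2 ≥ 1, so the series converges in ℤ_3 to 1/(1 − a) = 1/(1 − (-342)) = 1/343. Expand this rational in ℤ_3: compute digits iteratively via d_i = x_i mod 3, x_{i+1} = (x_i − d_i)/3. The first 6 digits are (1, 0, 1, 2, 2, 2).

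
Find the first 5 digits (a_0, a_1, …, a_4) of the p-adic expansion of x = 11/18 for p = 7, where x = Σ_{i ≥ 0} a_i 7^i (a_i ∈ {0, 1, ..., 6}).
(a_0, …, a_4) = (1, 5, 2, 0, 5)

v_7(11/18) = 0 (numerator and denominator both coprime to 7), so x ∈ ℤ_7^×. Compute digits iteratively via a_i = x_i mod 7, x_{i+1} = (x_i − a_i)/7, with x_0 = x:
  x_0 = 11/18;  a_0 = 1;  x_1 = (x_0 − 1)/7 = -1/18
  x_1 = -1/18;  a_1 = 5;  x_2 = (x_1 − 5)/7 = -13/18
  x_2 = -13/18;  a_2 = 2;  x_3 = (x_2 − 2)/7 = -7/18
  x_3 = -7/18;  a_3 = 0;  x_4 = (x_3 − 0)/7 = -1/18
  x_4 = -1/18;  a_4 = 5;  x_5 = (x_4 − 5)/7 = -13/18
Digits: (1, 5, 2, 0, 5).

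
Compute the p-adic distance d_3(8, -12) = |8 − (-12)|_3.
d_3(8, -12) = 1

Step 1 — x − y = 8 − (-12) = 20. Step 2 — v_3(20) = 0 (factor: 20 = (3^0 · 20); the sign does not affect v_p). Step 3 — |x − y|_3 = 3^{0} = 1.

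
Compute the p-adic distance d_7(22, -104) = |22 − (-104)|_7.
d_7(22, -104) = 1/7

Step 1 — x − y = 22 − (-104) = 126. Step 2 — v_7(126) = 1 (factor: 126 = (7^1 · 18); the sign does not affect v_p). Step 3 — |x − y|_7 = 7^{-1} = 1/7.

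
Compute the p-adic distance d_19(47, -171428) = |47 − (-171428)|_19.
d_19(47, -171428) = 1/6859

Step 1 — x − y = 47 − (-171428) = 171475. Step 2 — v_19(171475) = 3 (factor: 171475 = (19^3 · 25); the sign does not affect v_p). Step 3 — |x − y|_19 = 19^{-3} = 1/6859.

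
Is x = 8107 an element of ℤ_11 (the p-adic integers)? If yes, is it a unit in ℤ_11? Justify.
x ∈ ℤ_11 but not a unit; v_11(x) = 2 > 0

ℤ_11 = {x ∈ ℚ_11 : v_11(x) ≥ 0} and ℤ_11^× = {x ∈ ℤ_11 : v_11(x) = 0}. Here v_11(8107) = v_11(num) − v_11(den) = 2; compare against these criteria.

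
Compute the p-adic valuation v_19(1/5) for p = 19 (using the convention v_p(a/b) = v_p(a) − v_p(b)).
v_19(1/5) = 0

Factor powers of 19 from the numerator and denominator of the reduced fraction: 1 = 19^0 · 1 and 5 = 19^0 · 5. Apply v_p(a/b) = v_p(a) − v_p(b): v_19(1/5) = 0 − 0 = 0.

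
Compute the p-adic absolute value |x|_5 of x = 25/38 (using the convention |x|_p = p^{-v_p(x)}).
|25/38|_5 = 1/25

Step 1 — compute v_5(x) by factoring powers of 5 out of the numerator and denominator: v_5(25/38) = 2. Step 2 — apply |x|_p = p^{-v_p(x)} = 5^{-2} = 1/25.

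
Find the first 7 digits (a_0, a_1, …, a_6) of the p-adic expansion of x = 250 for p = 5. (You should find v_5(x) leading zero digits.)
(a_0, …, a_6) = (0, 0, 0, 2, 0, 0, 0)

v_5(250) = 3, so a_0 = ... = a_2 = 0. Factor out: x = 5^3 · u with u = 2 a unit in ℤ_5. Expand u iteratively via a_{v+i} = u_i mod 5, u_{i+1} = (u_i − a_{v+i})/5:
  u_0 = 2;  a_3 = 2;  u_1 = (u_0 − 2)/5 = 0
  u_1 = 0;  a_4 = 0;  u_2 = (u_1 − 0)/5 = 0
  u_2 = 0;  a_5 = 0;  u_3 = (u_2 − 0)/5 = 0
  u_3 = 0;  a_6 = 0;  u_4 = (u_3 − 0)/5 = 0
Digits: (0, 0, 0, 2, 0, 0, 0).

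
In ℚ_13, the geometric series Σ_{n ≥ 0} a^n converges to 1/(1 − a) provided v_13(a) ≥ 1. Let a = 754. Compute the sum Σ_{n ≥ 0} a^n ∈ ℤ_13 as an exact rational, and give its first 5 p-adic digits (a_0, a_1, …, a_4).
Σ a^n = 1/(1 − a) = -1/753;  first 5 digits = (1, 6, 1, 7, 9)

v_13(a) = 1 ≥ 1, so the series converges in ℤ_13 to 1/(1 − a) = 1/(1 − 754) = -1/753. Expand this rational in ℤ_13: compute digits iteratively via d_i = x_i mod 13, x_{i+1} = (x_i − d_i)/13. The first 5 digits are (1, 6, 1, 7, 9).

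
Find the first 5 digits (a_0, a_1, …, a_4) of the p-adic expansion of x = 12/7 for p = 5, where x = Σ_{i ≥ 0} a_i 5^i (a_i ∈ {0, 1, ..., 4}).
(a_0, …, a_4) = (1, 3, 3, 0, 2)

v_5(12/7) = 0 (numerator and denominator both coprime to 5), so x ∈ ℤ_5^×. Compute digits iteratively via a_i = x_i mod 5, x_{i+1} = (x_i − a_i)/5, with x_0 = x:
  x_0 = 12/7;  a_0 = 1;  x_1 = (x_0 − 1)/5 = 1/7
  x_1 = 1/7;  a_1 = 3;  x_2 = (x_1 − 3)/5 = -4/7
  x_2 = -4/7;  a_2 = 3;  x_3 = (x_2 − 3)/5 = -5/7
  x_3 = -5/7;  a_3 = 0;  x_4 = (x_3 − 0)/5 = -1/7
  x_4 = -1/7;  a_4 = 2;  x_5 = (x_4 − 2)/5 = -3/7
Digits: (1, 3, 3, 0, 2).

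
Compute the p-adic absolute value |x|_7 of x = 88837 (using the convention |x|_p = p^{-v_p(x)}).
|88837|_7 = 1/2401

Step 1 — compute v_7(x) by factoring powers of 7 out of the numerator and denominator: v_7(88837) = 4. Step 2 — apply |x|_p = p^{-v_p(x)} = 7^{-4} = 1/2401.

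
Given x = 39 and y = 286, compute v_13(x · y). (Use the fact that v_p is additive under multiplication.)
v_13(11154) = 2

v_p(x) = 1 (factor: 39 = 13^1 · 3); v_p(y) = 1 (factor: 286 = 13^1 · 22). Additivity: v_p(xy) = v_p(x) + v_p(y) = 1 + 1 = 2. (Direct check: xy = 11154 = 13^2 · (66).)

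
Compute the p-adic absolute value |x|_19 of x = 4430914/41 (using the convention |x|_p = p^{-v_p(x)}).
|4430914/41|_19 = 1/130321

Step 1 — compute v_19(x) by factoring powers of 19 out of the numerator and denominator: v_19(4430914/41) = 4. Step 2 — apply |x|_p = p^{-v_p(x)} = 19^{-4} = 1/130321.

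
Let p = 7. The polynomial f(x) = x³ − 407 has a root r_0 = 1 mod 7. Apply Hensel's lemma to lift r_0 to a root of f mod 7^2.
r_1 = 22 (mod 49)

Hensel: r_{i+1} = r_i − f(r_i)/f′(r_i) mod 7^{i+2}, where f′(x) = 3x². Iterate:
  r_0 = 1 (mod 7)
  r_1 = 22 (mod 49)
Final: r = 22 with f(r) ≡ 0 mod 7^2.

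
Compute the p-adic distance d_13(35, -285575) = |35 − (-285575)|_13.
d_13(35, -285575) = 1/28561

Step 1 — x − y = 35 − (-285575) = 285610. Step 2 — v_13(285610) = 4 (factor: 285610 = (13^4 · 10); the sign does not affect v_p). Step 3 — |x − y|_13 = 13^{-4} = 1/28561.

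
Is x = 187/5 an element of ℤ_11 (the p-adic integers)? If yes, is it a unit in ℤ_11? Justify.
x ∈ ℤ_11 but not a unit; v_11(x) = 1 > 0

ℤ_11 = {x ∈ ℚ_11 : v_11(x) ≥ 0} and ℤ_11^× = {x ∈ ℤ_11 : v_11(x) = 0}. Here v_11(187/5) = v_11(num) − v_11(den) = 1; compare against these criteria.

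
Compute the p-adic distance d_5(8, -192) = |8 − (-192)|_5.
d_5(8, -192) = 1/25

Step 1 — x − y = 8 − (-192) = 200. Step 2 — v_5(200) = 2 (factor: 200 = (5^2 · 8); the sign does not affect v_p). Step 3 — |x − y|_5 = 5^{-2} = 1/25.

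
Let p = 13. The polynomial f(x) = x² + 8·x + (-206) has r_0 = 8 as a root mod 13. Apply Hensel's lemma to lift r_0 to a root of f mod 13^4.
r_3 = 7912 (mod 28561)

Hensel: r_{i+1} = r_i − f(r_i)·(f′(r_i))^{-1} mod 13^{i+2}, f′(x) = 2x + 8. Iterate:
  r_0 = 8 (mod 13)
  r_1 = 138 (mod 169)
  r_2 = 1321 (mod 2197)
  r_3 = 7912 (mod 28561)
Final: r = 7912 satisfies f(r) ≡ 0 mod 13^4.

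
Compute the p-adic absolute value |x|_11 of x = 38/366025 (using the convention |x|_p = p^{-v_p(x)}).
|38/366025|_11 = 14641

Step 1 — compute v_11(x) by factoring powers of 11 out of the numerator and denominator: v_11(38/366025) = -4. Step 2 — apply |x|_p = p^{-v_p(x)} = 11^{4} = 14641.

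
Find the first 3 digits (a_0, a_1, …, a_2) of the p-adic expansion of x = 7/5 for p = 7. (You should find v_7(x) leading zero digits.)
(a_0, …, a_2) = (0, 3, 1)

v_7(7/5) = 1, so a_0 = ... = a_0 = 0. Factor out: x = 7^1 · u with u = 1/5 a unit in ℤ_7. Expand u iteratively via a_{v+i} = u_i mod 7, u_{i+1} = (u_i − a_{v+i})/7:
  u_0 = 1/5;  a_1 = 3;  u_1 = (u_0 − 3)/7 = -2/5
  u_1 = -2/5;  a_2 = 1;  u_2 = (u_1 − 1)/7 = -1/5
Digits: (0, 3, 1).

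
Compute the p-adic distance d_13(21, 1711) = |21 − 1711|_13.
d_13(21, 1711) = 1/169

Step 1 — x − y = 21 − 1711 = -1690. Step 2 — v_13(-1690) = 2 (factor: -1690 = −(13^2 · 10); the sign does not affect v_p). Step 3 — |x − y|_13 = 13^{-2} = 1/169.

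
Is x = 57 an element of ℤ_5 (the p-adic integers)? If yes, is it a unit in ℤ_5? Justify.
x ∈ ℤ_5^× (unit); v_5(x) = 0

ℤ_5 = {x ∈ ℚ_5 : v_5(x) ≥ 0} and ℤ_5^× = {x ∈ ℤ_5 : v_5(x) = 0}. Here v_5(57) = v_5(num) − v_5(den) = 0; compare against these criteria.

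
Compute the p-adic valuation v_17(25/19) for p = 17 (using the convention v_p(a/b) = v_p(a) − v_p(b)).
v_17(25/19) = 0

Factor powers of 17 from the numerator and denominator of the reduced fraction: 25 = 17^0 · 25 and 19 = 17^0 · 19. Apply v_p(a/b) = v_p(a) − v_p(b): v_17(25/19) = 0 − 0 = 0.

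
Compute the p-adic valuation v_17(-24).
v_17(-24) = 0

v_17(n) is the largest exponent k such that 17^k divides n. Factor out: -24 = -17^0 · 24. (Sign doesn't affect v_p.) So v_17(-24) = 0.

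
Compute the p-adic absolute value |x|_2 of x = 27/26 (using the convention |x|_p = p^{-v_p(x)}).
|27/26|_2 = 2

Step 1 — compute v_2(x) by factoring powers of 2 out of the numerator and denominator: v_2(27/26) = -1. Step 2 — apply |x|_p = p^{-v_p(x)} = 2^{1} = 2.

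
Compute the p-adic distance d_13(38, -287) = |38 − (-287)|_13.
d_13(38, -287) = 1/13

Step 1 — x − y = 38 − (-287) = 325. Step 2 — v_13(325) = 1 (factor: 325 = (13^1 · 25); the sign does not affect v_p). Step 3 — |x − y|_13 = 13^{-1} = 1/13.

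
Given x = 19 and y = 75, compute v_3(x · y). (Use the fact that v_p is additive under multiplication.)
v_3(1425) = 1

v_p(x) = 0 (factor: 19 = 3^0 · 19); v_p(y) = 1 (factor: 75 = 3^1 · 25). Additivity: v_p(xy) = v_p(x) + v_p(y) = 0 + 1 = 1. (Direct check: xy = 1425 = 3^1 · (475).)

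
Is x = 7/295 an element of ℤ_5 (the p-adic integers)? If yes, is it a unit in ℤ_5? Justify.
x ∉ ℤ_5 (v_5(x) = -1 < 0)

ℤ_5 = {x ∈ ℚ_5 : v_5(x) ≥ 0} and ℤ_5^× = {x ∈ ℤ_5 : v_5(x) = 0}. Here v_5(7/295) = v_5(num) − v_5(den) = -1; compare against these criteria.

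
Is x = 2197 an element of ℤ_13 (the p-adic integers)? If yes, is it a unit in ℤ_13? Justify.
x ∈ ℤ_13 but not a unit; v_13(x) = 3 > 0

ℤ_13 = {x ∈ ℚ_13 : v_13(x) ≥ 0} and ℤ_13^× = {x ∈ ℤ_13 : v_13(x) = 0}. Here v_13(2197) = v_13(num) − v_13(den) = 3; compare against these criteria.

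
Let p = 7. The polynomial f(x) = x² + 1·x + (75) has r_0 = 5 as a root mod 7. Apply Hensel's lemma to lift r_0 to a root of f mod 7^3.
r_2 = 40 (mod 343)

Hensel: r_{i+1} = r_i − f(r_i)·(f′(r_i))^{-1} mod 7^{i+2}, f′(x) = 2x + 1. Iterate:
  r_0 = 5 (mod 7)
  r_1 = 40 (mod 49)
  r_2 = 40 (mod 343)
Final: r = 40 satisfies f(r) ≡ 0 mod 7^3.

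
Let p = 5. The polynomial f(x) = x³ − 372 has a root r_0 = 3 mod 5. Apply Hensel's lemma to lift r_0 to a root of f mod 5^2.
r_1 = 13 (mod 25)

Hensel: r_{i+1} = r_i − f(r_i)/f′(r_i) mod 5^{i+2}, where f′(x) = 3x². Iterate:
  r_0 = 3 (mod 5)
  r_1 = 13 (mod 25)
Final: r = 13 with f(r) ≡ 0 mod 5^2.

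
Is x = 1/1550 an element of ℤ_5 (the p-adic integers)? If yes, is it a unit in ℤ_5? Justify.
x ∉ ℤ_5 (v_5(x) = -2 < 0)

ℤ_5 = {x ∈ ℚ_5 : v_5(x) ≥ 0} and ℤ_5^× = {x ∈ ℤ_5 : v_5(x) = 0}. Here v_5(1/1550) = v_5(num) − v_5(den) = -2; compare against these criteria.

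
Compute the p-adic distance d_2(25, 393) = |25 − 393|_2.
d_2(25, 393) = 1/16

Step 1 — x − y = 25 − 393 = -368. Step 2 — v_2(-368) = 4 (factor: -368 = −(2^4 · 23); the sign does not affect v_p). Step 3 — |x − y|_2 = 2^{-4} = 1/16.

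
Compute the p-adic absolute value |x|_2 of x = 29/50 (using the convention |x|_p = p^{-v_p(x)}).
|29/50|_2 = 2

Step 1 — compute v_2(x) by factoring powers of 2 out of the numerator and denominator: v_2(29/50) = -1. Step 2 — apply |x|_p = p^{-v_p(x)} = 2^{1} = 2.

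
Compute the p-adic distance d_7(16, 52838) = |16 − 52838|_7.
d_7(16, 52838) = 1/2401

Step 1 — x − y = 16 − 52838 = -52822. Step 2 — v_7(-52822) = 4 (factor: -52822 = −(7^4 · 22); the sign does not affect v_p). Step 3 — |x − y|_7 = 7^{-4} = 1/2401.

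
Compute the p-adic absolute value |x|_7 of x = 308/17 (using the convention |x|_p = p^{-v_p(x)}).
|308/17|_7 = 1/7

Step 1 — compute v_7(x) by factoring powers of 7 out of the numerator and denominator: v_7(308/17) = 1. Step 2 — apply |x|_p = p^{-v_p(x)} = 7^{-1} = 1/7.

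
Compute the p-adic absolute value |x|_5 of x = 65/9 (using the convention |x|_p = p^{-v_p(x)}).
|65/9|_5 = 1/5

Step 1 — compute v_5(x) by factoring powers of 5 out of the numerator and denominator: v_5(65/9) = 1. Step 2 — apply |x|_p = p^{-v_p(x)} = 5^{-1} = 1/5.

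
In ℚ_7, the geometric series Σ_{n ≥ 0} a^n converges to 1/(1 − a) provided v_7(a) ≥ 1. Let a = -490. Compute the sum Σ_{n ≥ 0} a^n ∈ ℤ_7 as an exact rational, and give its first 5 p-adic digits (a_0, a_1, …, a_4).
Σ a^n = 1/(1 − a) = 1/491;  first 5 digits = (1, 0, 4, 5, 1)

v_7(a) = 2 ≥ 1, so the series converges in ℤ_7 to 1/(1 − a) = 1/(1 − (-490)) = 1/491. Expand this rational in ℤ_7: compute digits iteratively via d_i = x_i mod 7, x_{i+1} = (x_i − d_i)/7. The first 5 digits are (1, 0, 4, 5, 1).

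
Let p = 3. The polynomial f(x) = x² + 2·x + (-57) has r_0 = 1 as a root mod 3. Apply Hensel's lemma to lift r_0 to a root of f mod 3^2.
r_1 = 1 (mod 9)

Hensel: r_{i+1} = r_i − f(r_i)·(f′(r_i))^{-1} mod 3^{i+2}, f′(x) = 2x + 2. Iterate:
  r_0 = 1 (mod 3)
  r_1 = 1 (mod 9)
Final: r = 1 satisfies f(r) ≡ 0 mod 3^2.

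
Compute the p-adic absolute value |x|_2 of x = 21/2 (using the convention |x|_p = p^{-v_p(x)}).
|21/2|_2 = 2

Step 1 — compute v_2(x) by factoring powers of 2 out of the numerator and denominator: v_2(21/2) = -1. Step 2 — apply |x|_p = p^{-v_p(x)} = 2^{1} = 2.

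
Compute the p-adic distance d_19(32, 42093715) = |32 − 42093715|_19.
d_19(32, 42093715) = 1/2476099

Step 1 — x − y = 32 − 42093715 = -42093683. Step 2 — v_19(-42093683) = 5 (factor: -42093683 = −(19^5 · 17); the sign does not affect v_p). Step 3 — |x − y|_19 = 19^{-5} = 1/2476099.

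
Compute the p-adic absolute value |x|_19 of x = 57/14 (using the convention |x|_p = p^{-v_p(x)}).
|57/14|_19 = 1/19

Step 1 — compute v_19(x) by factoring powers of 19 out of the numerator and denominator: v_19(57/14) = 1. Step 2 — apply |x|_p = p^{-v_p(x)} = 19^{-1} = 1/19.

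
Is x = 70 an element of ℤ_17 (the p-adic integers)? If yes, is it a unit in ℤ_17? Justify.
x ∈ ℤ_17^× (unit); v_17(x) = 0

ℤ_17 = {x ∈ ℚ_17 : v_17(x) ≥ 0} and ℤ_17^× = {x ∈ ℤ_17 : v_17(x) = 0}. Here v_17(70) = v_17(num) − v_17(den) = 0; compare against these criteria.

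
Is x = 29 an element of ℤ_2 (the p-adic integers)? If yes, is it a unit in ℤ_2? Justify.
x ∈ ℤ_2^× (unit); v_2(x) = 0

ℤ_2 = {x ∈ ℚ_2 : v_2(x) ≥ 0} and ℤ_2^× = {x ∈ ℤ_2 : v_2(x) = 0}. Here v_2(29) = v_2(num) − v_2(den) = 0; compare against these criteria.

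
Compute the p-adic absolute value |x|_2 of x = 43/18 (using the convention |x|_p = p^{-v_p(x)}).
|43/18|_2 = 2

Step 1 — compute v_2(x) by factoring powers of 2 out of the numerator and denominator: v_2(43/18) = -1. Step 2 — apply |x|_p = p^{-v_p(x)} = 2^{1} = 2.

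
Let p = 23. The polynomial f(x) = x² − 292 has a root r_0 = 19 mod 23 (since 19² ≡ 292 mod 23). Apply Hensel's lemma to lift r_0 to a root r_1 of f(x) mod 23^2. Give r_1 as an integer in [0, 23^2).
r_1 = 226 (mod 529)

Hensel's recurrence: r_{i+1} = r_i − f(r_i)·(f′(r_i))^{-1} mod 23^{i+2}, with f′(x) = 2x. Iterate:
  r_0 = 19 (mod 23)
  r_1 = 226 (mod 529)
Final: r_1 = 226, and one checks f(r_1) ≡ 0 mod 23^2.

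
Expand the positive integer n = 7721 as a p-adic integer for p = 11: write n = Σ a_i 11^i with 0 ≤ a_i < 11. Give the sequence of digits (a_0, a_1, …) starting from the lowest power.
(a_0, a_1, …) = (10, 8, 8, 5)

Repeated division by 11 gives the digits low-to-high: 7721 = 10 + 8·11^1 + 8·11^2 + 5·11^3. Digit sequence: (10, 8, 8, 5).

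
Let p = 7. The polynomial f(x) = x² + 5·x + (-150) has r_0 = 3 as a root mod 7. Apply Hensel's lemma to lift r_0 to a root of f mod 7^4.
r_3 = 10 (mod 2401)

Hensel: r_{i+1} = r_i − f(r_i)·(f′(r_i))^{-1} mod 7^{i+2}, f′(x) = 2x + 5. Iterate:
  r_0 = 3 (mod 7)
  r_1 = 10 (mod 49)
  r_2 = 10 (mod 343)
  r_3 = 10 (mod 2401)
Final: r = 10 satisfies f(r) ≡ 0 mod 7^4.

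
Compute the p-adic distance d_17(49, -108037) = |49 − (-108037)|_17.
d_17(49, -108037) = 1/4913

Step 1 — x − y = 49 − (-108037) = 108086. Step 2 — v_17(108086) = 3 (factor: 108086 = (17^3 · 22); the sign does not affect v_p). Step 3 — |x − y|_17 = 17^{-3} = 1/4913.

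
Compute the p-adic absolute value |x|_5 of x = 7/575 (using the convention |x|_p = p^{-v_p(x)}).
|7/575|_5 = 25

Step 1 — compute v_5(x) by factoring powers of 5 out of the numerator and denominator: v_5(7/575) = -2. Step 2 — apply |x|_p = p^{-v_p(x)} = 5^{2} = 25.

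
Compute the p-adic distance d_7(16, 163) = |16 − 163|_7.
d_7(16, 163) = 1/49

Step 1 — x − y = 16 − 163 = -147. Step 2 — v_7(-147) = 2 (factor: -147 = −(7^2 · 3); the sign does not affect v_p). Step 3 — |x − y|_7 = 7^{-2} = 1/49.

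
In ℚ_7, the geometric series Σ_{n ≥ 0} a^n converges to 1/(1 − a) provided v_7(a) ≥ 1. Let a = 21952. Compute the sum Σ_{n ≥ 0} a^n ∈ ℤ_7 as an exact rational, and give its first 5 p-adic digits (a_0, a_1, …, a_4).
Σ a^n = 1/(1 − a) = -1/21951;  first 5 digits = (1, 0, 0, 1, 2)

v_7(a) = 3 ≥ 1, so the series converges in ℤ_7 to 1/(1 − a) = 1/(1 − 21952) = -1/21951. Expand this rational in ℤ_7: compute digits iteratively via d_i = x_i mod 7, x_{i+1} = (x_i − d_i)/7. The first 5 digits are (1, 0, 0, 1, 2).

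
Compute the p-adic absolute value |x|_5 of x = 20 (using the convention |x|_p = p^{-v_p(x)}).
|20|_5 = 1/5

Step 1 — compute v_5(x) by factoring powers of 5 out of the numerator and denominator: v_5(20) = 1. Step 2 — apply |x|_p = p^{-v_p(x)} = 5^{-1} = 1/5.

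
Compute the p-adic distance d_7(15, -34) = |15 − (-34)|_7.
d_7(15, -34) = 1/49

Step 1 — x − y = 15 − (-34) = 49. Step 2 — v_7(49) = 2 (factor: 49 = (7^2 · 1); the sign does not affect v_p). Step 3 — |x − y|_7 = 7^{-2} = 1/49.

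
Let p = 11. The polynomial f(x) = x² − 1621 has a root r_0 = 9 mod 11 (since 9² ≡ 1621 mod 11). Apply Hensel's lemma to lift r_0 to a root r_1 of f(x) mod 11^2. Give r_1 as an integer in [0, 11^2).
r_1 = 108 (mod 121)

Hensel's recurrence: r_{i+1} = r_i − f(r_i)·(f′(r_i))^{-1} mod 11^{i+2}, with f′(x) = 2x. Iterate:
  r_0 = 9 (mod 11)
  r_1 = 108 (mod 121)
Final: r_1 = 108, and one checks f(r_1) ≡ 0 mod 11^2.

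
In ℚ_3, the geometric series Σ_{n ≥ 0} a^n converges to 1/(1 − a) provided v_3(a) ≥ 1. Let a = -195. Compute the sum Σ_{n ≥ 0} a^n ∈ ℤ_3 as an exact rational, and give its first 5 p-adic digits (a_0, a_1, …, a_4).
Σ a^n = 1/(1 − a) = 1/196;  first 5 digits = (1, 1, 0, 1, 0)

v_3(a) = 1 ≥ 1, so the series converges in ℤ_3 to 1/(1 − a) = 1/(1 − (-195)) = 1/196. Expand this rational in ℤ_3: compute digits iteratively via d_i = x_i mod 3, x_{i+1} = (x_i − d_i)/3. The first 5 digits are (1, 1, 0, 1, 0).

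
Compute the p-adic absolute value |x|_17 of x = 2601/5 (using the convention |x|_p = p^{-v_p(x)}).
|2601/5|_17 = 1/289

Step 1 — compute v_17(x) by factoring powers of 17 out of the numerator and denominator: v_17(2601/5) = 2. Step 2 — apply |x|_p = p^{-v_p(x)} = 17^{-2} = 1/289.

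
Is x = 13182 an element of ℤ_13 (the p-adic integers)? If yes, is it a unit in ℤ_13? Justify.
x ∈ ℤ_13 but not a unit; v_13(x) = 3 > 0

ℤ_13 = {x ∈ ℚ_13 : v_13(x) ≥ 0} and ℤ_13^× = {x ∈ ℤ_13 : v_13(x) = 0}. Here v_13(13182) = v_13(num) − v_13(den) = 3; compare against these criteria.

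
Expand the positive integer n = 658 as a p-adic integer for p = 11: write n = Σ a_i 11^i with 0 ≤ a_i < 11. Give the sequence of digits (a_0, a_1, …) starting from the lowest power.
(a_0, a_1, …) = (9, 4, 5)

Repeated division by 11 gives the digits low-to-high: 658 = 9 + 4·11^1 + 5·11^2. Digit sequence: (9, 4, 5).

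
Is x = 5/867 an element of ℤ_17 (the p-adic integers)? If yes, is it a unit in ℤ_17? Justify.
x ∉ ℤ_17 (v_17(x) = -2 < 0)

ℤ_17 = {x ∈ ℚ_17 : v_17(x) ≥ 0} and ℤ_17^× = {x ∈ ℤ_17 : v_17(x) = 0}. Here v_17(5/867) = v_17(num) − v_17(den) = -2; compare against these criteria.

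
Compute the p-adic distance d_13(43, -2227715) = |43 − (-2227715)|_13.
d_13(43, -2227715) = 1/371293

Step 1 — x − y = 43 − (-2227715) = 2227758. Step 2 — v_13(2227758) = 5 (factor: 2227758 = (13^5 · 6); the sign does not affect v_p). Step 3 — |x − y|_13 = 13^{-5} = 1/371293.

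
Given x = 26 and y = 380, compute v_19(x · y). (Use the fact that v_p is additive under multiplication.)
v_19(9880) = 1

v_p(x) = 0 (factor: 26 = 19^0 · 26); v_p(y) = 1 (factor: 380 = 19^1 · 20). Additivity: v_p(xy) = v_p(x) + v_p(y) = 0 + 1 = 1. (Direct check: xy = 9880 = 19^1 · (520).)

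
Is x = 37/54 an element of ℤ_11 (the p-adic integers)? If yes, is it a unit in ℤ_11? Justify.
x ∈ ℤ_11^× (unit); v_11(x) = 0

ℤ_11 = {x ∈ ℚ_11 : v_11(x) ≥ 0} and ℤ_11^× = {x ∈ ℤ_11 : v_11(x) = 0}. Here v_11(37/54) = v_11(num) − v_11(den) = 0; compare against these criteria.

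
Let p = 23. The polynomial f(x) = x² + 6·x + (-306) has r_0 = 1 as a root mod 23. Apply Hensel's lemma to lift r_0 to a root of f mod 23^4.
r_3 = 206679 (mod 279841)

Hensel: r_{i+1} = r_i − f(r_i)·(f′(r_i))^{-1} mod 23^{i+2}, f′(x) = 2x + 6. Iterate:
  r_0 = 1 (mod 23)
  r_1 = 369 (mod 529)
  r_2 = 12007 (mod 12167)
  r_3 = 206679 (mod 279841)
Final: r = 206679 satisfies f(r) ≡ 0 mod 23^4.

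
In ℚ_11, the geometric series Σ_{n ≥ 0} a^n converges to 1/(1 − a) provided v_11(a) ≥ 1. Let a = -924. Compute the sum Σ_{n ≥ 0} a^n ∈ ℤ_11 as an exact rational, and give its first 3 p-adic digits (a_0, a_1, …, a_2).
Σ a^n = 1/(1 − a) = 1/925;  first 3 digits = (1, 4, 8)

v_11(a) = 1 ≥ 1, so the series converges in ℤ_11 to 1/(1 − a) = 1/(1 − (-924)) = 1/925. Expand this rational in ℤ_11: compute digits iteratively via d_i = x_i mod 11, x_{i+1} = (x_i − d_i)/11. The first 3 digits are (1, 4, 8).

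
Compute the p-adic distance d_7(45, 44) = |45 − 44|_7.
d_7(45, 44) = 1

Step 1 — x − y = 45 − 44 = 1. Step 2 — v_7(1) = 0 (factor: 1 = (7^0 · 1); the sign does not affect v_p). Step 3 — |x − y|_7 = 7^{0} = 1.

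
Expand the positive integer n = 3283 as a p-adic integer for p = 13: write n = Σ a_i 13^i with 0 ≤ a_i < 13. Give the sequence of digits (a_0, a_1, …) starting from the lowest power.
(a_0, a_1, …) = (7, 5, 6, 1)

Repeated division by 13 gives the digits low-to-high: 3283 = 7 + 5·13^1 + 6·13^2 + 1·13^3. Digit sequence: (7, 5, 6, 1).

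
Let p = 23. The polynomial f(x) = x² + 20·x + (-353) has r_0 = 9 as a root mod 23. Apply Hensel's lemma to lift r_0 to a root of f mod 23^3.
r_2 = 1849 (mod 12167)

Hensel: r_{i+1} = r_i − f(r_i)·(f′(r_i))^{-1} mod 23^{i+2}, f′(x) = 2x + 20. Iterate:
  r_0 = 9 (mod 23)
  r_1 = 262 (mod 529)
  r_2 = 1849 (mod 12167)
Final: r = 1849 satisfies f(r) ≡ 0 mod 23^3.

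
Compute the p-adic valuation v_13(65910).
v_13(65910) = 3

v_13(n) is the largest exponent k such that 13^k divides n. Factor out: 65910 = 13^3 · 30. (Sign doesn't affect v_p.) So v_13(65910) = 3.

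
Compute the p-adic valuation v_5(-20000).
v_5(-20000) = 4

v_5(n) is the largest exponent k such that 5^k divides n. Factor out: -20000 = -5^4 · 32. (Sign doesn't affect v_p.) So v_5(-20000) = 4.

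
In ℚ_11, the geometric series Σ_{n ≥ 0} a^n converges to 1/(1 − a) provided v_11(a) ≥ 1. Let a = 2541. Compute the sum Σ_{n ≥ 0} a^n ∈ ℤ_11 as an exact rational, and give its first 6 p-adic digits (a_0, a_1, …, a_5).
Σ a^n = 1/(1 − a) = -1/2540;  first 6 digits = (1, 0, 10, 1, 1, 7)

v_11(a) = 2 ≥ 1, so the series converges in ℤ_11 to 1/(1 − a) = 1/(1 − 2541) = -1/2540. Expand this rational in ℤ_11: compute digits iteratively via d_i = x_i mod 11, x_{i+1} = (x_i − d_i)/11. The first 6 digits are (1, 0, 10, 1, 1, 7).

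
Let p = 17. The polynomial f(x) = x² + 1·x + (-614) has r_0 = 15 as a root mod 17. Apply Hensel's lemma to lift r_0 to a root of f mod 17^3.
r_2 = 3840 (mod 4913)

Hensel: r_{i+1} = r_i − f(r_i)·(f′(r_i))^{-1} mod 17^{i+2}, f′(x) = 2x + 1. Iterate:
  r_0 = 15 (mod 17)
  r_1 = 83 (mod 289)
  r_2 = 3840 (mod 4913)
Final: r = 3840 satisfies f(r) ≡ 0 mod 17^3.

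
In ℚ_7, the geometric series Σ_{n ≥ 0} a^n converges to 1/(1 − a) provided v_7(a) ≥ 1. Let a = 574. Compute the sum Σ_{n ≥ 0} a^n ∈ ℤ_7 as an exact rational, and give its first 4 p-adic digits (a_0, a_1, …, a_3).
Σ a^n = 1/(1 − a) = -1/573;  first 4 digits = (1, 5, 1, 2)

v_7(a) = 1 ≥ 1, so the series converges in ℤ_7 to 1/(1 − a) = 1/(1 − 574) = -1/573. Expand this rational in ℤ_7: compute digits iteratively via d_i = x_i mod 7, x_{i+1} = (x_i − d_i)/7. The first 4 digits are (1, 5, 1, 2).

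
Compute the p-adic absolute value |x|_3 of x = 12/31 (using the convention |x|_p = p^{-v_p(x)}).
|12/31|_3 = 1/3

Step 1 — compute v_3(x) by factoring powers of 3 out of the numerator and denominator: v_3(12/31) = 1. Step 2 — apply |x|_p = p^{-v_p(x)} = 3^{-1} = 1/3.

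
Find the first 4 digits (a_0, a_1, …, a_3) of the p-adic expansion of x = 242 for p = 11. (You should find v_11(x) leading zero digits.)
(a_0, …, a_3) = (0, 0, 2, 0)

v_11(242) = 2, so a_0 = ... = a_1 = 0. Factor out: x = 11^2 · u with u = 2 a unit in ℤ_11. Expand u iteratively via a_{v+i} = u_i mod 11, u_{i+1} = (u_i − a_{v+i})/11:
  u_0 = 2;  a_2 = 2;  u_1 = (u_0 − 2)/11 = 0
  u_1 = 0;  a_3 = 0;  u_2 = (u_1 − 0)/11 = 0
Digits: (0, 0, 2, 0).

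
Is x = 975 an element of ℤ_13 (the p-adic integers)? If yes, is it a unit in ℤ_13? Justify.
x ∈ ℤ_13 but not a unit; v_13(x) = 1 > 0

ℤ_13 = {x ∈ ℚ_13 : v_13(x) ≥ 0} and ℤ_13^× = {x ∈ ℤ_13 : v_13(x) = 0}. Here v_13(975) = v_13(num) − v_13(den) = 1; compare against these criteria.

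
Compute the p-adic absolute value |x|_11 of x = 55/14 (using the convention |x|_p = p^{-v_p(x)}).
|55/14|_11 = 1/11

Step 1 — compute v_11(x) by factoring powers of 11 out of the numerator and denominator: v_11(55/14) = 1. Step 2 — apply |x|_p = p^{-v_p(x)} = 11^{-1} = 1/11.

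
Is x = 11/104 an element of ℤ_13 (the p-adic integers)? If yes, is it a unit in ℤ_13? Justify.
x ∉ ℤ_13 (v_13(x) = -1 < 0)

ℤ_13 = {x ∈ ℚ_13 : v_13(x) ≥ 0} and ℤ_13^× = {x ∈ ℤ_13 : v_13(x) = 0}. Here v_13(11/104) = v_13(num) − v_13(den) = -1; compare against these criteria.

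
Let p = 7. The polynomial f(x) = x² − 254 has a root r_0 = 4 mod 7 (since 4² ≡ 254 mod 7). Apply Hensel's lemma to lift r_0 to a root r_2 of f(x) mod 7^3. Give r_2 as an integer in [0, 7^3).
r_2 = 242 (mod 343)

Hensel's recurrence: r_{i+1} = r_i − f(r_i)·(f′(r_i))^{-1} mod 7^{i+2}, with f′(x) = 2x. Iterate:
  r_0 = 4 (mod 7)
  r_1 = 46 (mod 49)
  r_2 = 242 (mod 343)
Final: r_2 = 242, and one checks f(r_2) ≡ 0 mod 7^3.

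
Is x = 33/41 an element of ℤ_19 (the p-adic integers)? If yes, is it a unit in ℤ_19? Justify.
x ∈ ℤ_19^× (unit); v_19(x) = 0

ℤ_19 = {x ∈ ℚ_19 : v_19(x) ≥ 0} and ℤ_19^× = {x ∈ ℤ_19 : v_19(x) = 0}. Here v_19(33/41) = v_19(num) − v_19(den) = 0; compare against these criteria.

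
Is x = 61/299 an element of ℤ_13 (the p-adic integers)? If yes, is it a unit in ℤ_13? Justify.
x ∉ ℤ_13 (v_13(x) = -1 < 0)

ℤ_13 = {x ∈ ℚ_13 : v_13(x) ≥ 0} and ℤ_13^× = {x ∈ ℤ_13 : v_13(x) = 0}. Here v_13(61/299) = v_13(num) − v_13(den) = -1; compare against these criteria.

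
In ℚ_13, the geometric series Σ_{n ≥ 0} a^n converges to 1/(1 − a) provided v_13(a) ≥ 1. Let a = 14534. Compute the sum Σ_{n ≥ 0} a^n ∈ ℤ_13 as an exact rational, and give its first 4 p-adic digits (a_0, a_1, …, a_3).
Σ a^n = 1/(1 − a) = -1/14533;  first 4 digits = (1, 0, 8, 6)

v_13(a) = 2 ≥ 1, so the series converges in ℤ_13 to 1/(1 − a) = 1/(1 − 14534) = -1/14533. Expand this rational in ℤ_13: compute digits iteratively via d_i = x_i mod 13, x_{i+1} = (x_i − d_i)/13. The first 4 digits are (1, 0, 8, 6).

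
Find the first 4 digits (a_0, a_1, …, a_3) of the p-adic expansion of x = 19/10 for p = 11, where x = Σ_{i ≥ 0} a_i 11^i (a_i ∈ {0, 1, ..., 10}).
(a_0, …, a_3) = (3, 1, 1, 1)

v_11(19/10) = 0 (numerator and denominator both coprime to 11), so x ∈ ℤ_11^×. Compute digits iteratively via a_i = x_i mod 11, x_{i+1} = (x_i − a_i)/11, with x_0 = x:
  x_0 = 19/10;  a_0 = 3;  x_1 = (x_0 − 3)/11 = -1/10
  x_1 = -1/10;  a_1 = 1;  x_2 = (x_1 − 1)/11 = -1/10
  x_2 = -1/10;  a_2 = 1;  x_3 = (x_2 − 1)/11 = -1/10
  x_3 = -1/10;  a_3 = 1;  x_4 = (x_3 − 1)/11 = -1/10
Digits: (3, 1, 1, 1).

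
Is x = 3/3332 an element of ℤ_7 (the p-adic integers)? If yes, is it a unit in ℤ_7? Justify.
x ∉ ℤ_7 (v_7(x) = -2 < 0)

ℤ_7 = {x ∈ ℚ_7 : v_7(x) ≥ 0} and ℤ_7^× = {x ∈ ℤ_7 : v_7(x) = 0}. Here v_7(3/3332) = v_7(num) − v_7(den) = -2; compare against these criteria.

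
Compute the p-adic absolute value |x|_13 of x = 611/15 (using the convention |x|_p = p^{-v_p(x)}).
|611/15|_13 = 1/13

Step 1 — compute v_13(x) by factoring powers of 13 out of the numerator and denominator: v_13(611/15) = 1. Step 2 — apply |x|_p = p^{-v_p(x)} = 13^{-1} = 1/13.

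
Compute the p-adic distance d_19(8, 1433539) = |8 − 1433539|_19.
d_19(8, 1433539) = 1/130321

Step 1 — x − y = 8 − 1433539 = -1433531. Step 2 — v_19(-1433531) = 4 (factor: -1433531 = −(19^4 · 11); the sign does not affect v_p). Step 3 — |x − y|_19 = 19^{-4} = 1/130321.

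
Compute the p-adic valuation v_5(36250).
v_5(36250) = 4

v_5(n) is the largest exponent k such that 5^k divides n. Factor out: 36250 = 5^4 · 58. (Sign doesn't affect v_p.) So v_5(36250) = 4.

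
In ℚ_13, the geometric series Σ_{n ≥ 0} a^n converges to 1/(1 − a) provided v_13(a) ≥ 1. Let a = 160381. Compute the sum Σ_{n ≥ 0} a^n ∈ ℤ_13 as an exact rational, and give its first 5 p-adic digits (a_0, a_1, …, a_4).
Σ a^n = 1/(1 − a) = -1/160380;  first 5 digits = (1, 0, 0, 8, 5)

v_13(a) = 3 ≥ 1, so the series converges in ℤ_13 to 1/(1 − a) = 1/(1 − 160381) = -1/160380. Expand this rational in ℤ_13: compute digits iteratively via d_i = x_i mod 13, x_{i+1} = (x_i − d_i)/13. The first 5 digits are (1, 0, 0, 8, 5).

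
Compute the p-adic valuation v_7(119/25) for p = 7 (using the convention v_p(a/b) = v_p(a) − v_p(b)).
v_7(119/25) = 1

Factor powers of 7 from the numerator and denominator of the reduced fraction: 119 = 7^1 · 17 and 25 = 7^0 · 25. Apply v_p(a/b) = v_p(a) − v_p(b): v_7(119/25) = 1 − 0 = 1.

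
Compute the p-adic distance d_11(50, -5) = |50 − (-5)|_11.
d_11(50, -5) = 1/11

Step 1 — x − y = 50 − (-5) = 55. Step 2 — v_11(55) = 1 (factor: 55 = (11^1 · 5); the sign does not affect v_p). Step 3 — |x − y|_11 = 11^{-1} = 1/11.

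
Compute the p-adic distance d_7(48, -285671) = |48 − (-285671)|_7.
d_7(48, -285671) = 1/16807

Step 1 — x − y = 48 − (-285671) = 285719. Step 2 — v_7(285719) = 5 (factor: 285719 = (7^5 · 17); the sign does not affect v_p). Step 3 — |x − y|_7 = 7^{-5} = 1/16807.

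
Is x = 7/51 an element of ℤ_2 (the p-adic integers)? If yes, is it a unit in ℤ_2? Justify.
x ∈ ℤ_2^× (unit); v_2(x) = 0

ℤ_2 = {x ∈ ℚ_2 : v_2(x) ≥ 0} and ℤ_2^× = {x ∈ ℤ_2 : v_2(x) = 0}. Here v_2(7/51) = v_2(num) − v_2(den) = 0; compare against these criteria.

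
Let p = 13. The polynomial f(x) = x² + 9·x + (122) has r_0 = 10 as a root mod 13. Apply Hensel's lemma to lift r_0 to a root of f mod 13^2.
r_1 = 75 (mod 169)

Hensel: r_{i+1} = r_i − f(r_i)·(f′(r_i))^{-1} mod 13^{i+2}, f′(x) = 2x + 9. Iterate:
  r_0 = 10 (mod 13)
  r_1 = 75 (mod 169)
Final: r = 75 satisfies f(r) ≡ 0 mod 13^2.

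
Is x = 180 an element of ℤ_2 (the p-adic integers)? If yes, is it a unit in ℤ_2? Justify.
x ∈ ℤ_2 but not a unit; v_2(x) = 2 > 0

ℤ_2 = {x ∈ ℚ_2 : v_2(x) ≥ 0} and ℤ_2^× = {x ∈ ℤ_2 : v_2(x) = 0}. Here v_2(180) = v_2(num) − v_2(den) = 2; compare against these criteria.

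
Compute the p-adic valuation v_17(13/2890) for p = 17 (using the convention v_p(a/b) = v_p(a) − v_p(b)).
v_17(13/2890) = -2

Factor powers of 17 from the numerator and denominator of the reduced fraction: 13 = 17^0 · 13 and 2890 = 17^2 · 10. Apply v_p(a/b) = v_p(a) − v_p(b): v_17(13/2890) = 0 − 2 = -2.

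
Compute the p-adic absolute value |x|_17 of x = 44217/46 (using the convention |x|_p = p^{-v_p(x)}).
|44217/46|_17 = 1/4913

Step 1 — compute v_17(x) by factoring powers of 17 out of the numerator and denominator: v_17(44217/46) = 3. Step 2 — apply |x|_p = p^{-v_p(x)} = 17^{-3} = 1/4913.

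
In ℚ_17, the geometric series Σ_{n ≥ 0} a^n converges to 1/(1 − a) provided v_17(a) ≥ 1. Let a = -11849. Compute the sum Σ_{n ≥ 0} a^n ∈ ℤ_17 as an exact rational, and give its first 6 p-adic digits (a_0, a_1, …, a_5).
Σ a^n = 1/(1 − a) = 1/11850;  first 6 digits = (1, 0, 10, 14, 14, 13)

v_17(a) = 2 ≥ 1, so the series converges in ℤ_17 to 1/(1 − a) = 1/(1 − (-11849)) = 1/11850. Expand this rational in ℤ_17: compute digits iteratively via d_i = x_i mod 17, x_{i+1} = (x_i − d_i)/17. The first 6 digits are (1, 0, 10, 14, 14, 13).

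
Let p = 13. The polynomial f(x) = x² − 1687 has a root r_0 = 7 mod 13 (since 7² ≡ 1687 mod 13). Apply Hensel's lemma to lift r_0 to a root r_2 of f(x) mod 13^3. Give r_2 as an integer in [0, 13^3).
r_2 = 1814 (mod 2197)

Hensel's recurrence: r_{i+1} = r_i − f(r_i)·(f′(r_i))^{-1} mod 13^{i+2}, with f′(x) = 2x. Iterate:
  r_0 = 7 (mod 13)
  r_1 = 124 (mod 169)
  r_2 = 1814 (mod 2197)
Final: r_2 = 1814, and one checks f(r_2) ≡ 0 mod 13^3.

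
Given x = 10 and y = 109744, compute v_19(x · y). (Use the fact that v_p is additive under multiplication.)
v_19(1097440) = 3

v_p(x) = 0 (factor: 10 = 19^0 · 10); v_p(y) = 3 (factor: 109744 = 19^3 · 16). Additivity: v_p(xy) = v_p(x) + v_p(y) = 0 + 3 = 3. (Direct check: xy = 1097440 = 19^3 · (160).)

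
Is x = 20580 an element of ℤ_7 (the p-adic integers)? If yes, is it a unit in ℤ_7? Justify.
x ∈ ℤ_7 but not a unit; v_7(x) = 3 > 0

ℤ_7 = {x ∈ ℚ_7 : v_7(x) ≥ 0} and ℤ_7^× = {x ∈ ℤ_7 : v_7(x) = 0}. Here v_7(20580) = v_7(num) − v_7(den) = 3; compare against these criteria.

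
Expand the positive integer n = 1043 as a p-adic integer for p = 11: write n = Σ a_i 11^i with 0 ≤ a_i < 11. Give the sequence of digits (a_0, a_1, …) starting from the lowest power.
(a_0, a_1, …) = (9, 6, 8)

Repeated division by 11 gives the digits low-to-high: 1043 = 9 + 6·11^1 + 8·11^2. Digit sequence: (9, 6, 8).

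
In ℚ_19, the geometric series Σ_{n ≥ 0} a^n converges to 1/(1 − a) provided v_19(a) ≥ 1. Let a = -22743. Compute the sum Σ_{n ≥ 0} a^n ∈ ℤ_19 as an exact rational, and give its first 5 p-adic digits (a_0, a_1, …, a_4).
Σ a^n = 1/(1 − a) = 1/22744;  first 5 digits = (1, 0, 13, 15, 16)

v_19(a) = 2 ≥ 1, so the series converges in ℤ_19 to 1/(1 − a) = 1/(1 − (-22743)) = 1/22744. Expand this rational in ℤ_19: compute digits iteratively via d_i = x_i mod 19, x_{i+1} = (x_i − d_i)/19. The first 5 digits are (1, 0, 13, 15, 16).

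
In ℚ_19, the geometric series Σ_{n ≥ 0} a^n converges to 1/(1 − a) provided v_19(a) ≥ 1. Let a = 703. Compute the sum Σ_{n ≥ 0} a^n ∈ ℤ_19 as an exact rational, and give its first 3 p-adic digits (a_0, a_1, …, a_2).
Σ a^n = 1/(1 − a) = -1/702;  first 3 digits = (1, 18, 2)

v_19(a) = 1 ≥ 1, so the series converges in ℤ_19 to 1/(1 − a) = 1/(1 − 703) = -1/702. Expand this rational in ℤ_19: compute digits iteratively via d_i = x_i mod 19, x_{i+1} = (x_i − d_i)/19. The first 3 digits are (1, 18, 2).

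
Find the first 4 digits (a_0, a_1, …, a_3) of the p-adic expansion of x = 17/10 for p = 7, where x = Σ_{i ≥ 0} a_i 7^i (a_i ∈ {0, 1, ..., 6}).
(a_0, …, a_3) = (1, 5, 0, 2)

v_7(17/10) = 0 (numerator and denominator both coprime to 7), so x ∈ ℤ_7^×. Compute digits iteratively via a_i = x_i mod 7, x_{i+1} = (x_i − a_i)/7, with x_0 = x:
  x_0 = 17/10;  a_0 = 1;  x_1 = (x_0 − 1)/7 = 1/10
  x_1 = 1/10;  a_1 = 5;  x_2 = (x_1 − 5)/7 = -7/10
  x_2 = -7/10;  a_2 = 0;  x_3 = (x_2 − 0)/7 = -1/10
  x_3 = -1/10;  a_3 = 2;  x_4 = (x_3 − 2)/7 = -3/10
Digits: (1, 5, 0, 2).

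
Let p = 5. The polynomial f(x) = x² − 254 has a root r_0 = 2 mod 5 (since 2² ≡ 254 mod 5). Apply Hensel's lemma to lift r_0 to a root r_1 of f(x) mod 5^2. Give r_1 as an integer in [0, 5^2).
r_1 = 2 (mod 25)

Hensel's recurrence: r_{i+1} = r_i − f(r_i)·(f′(r_i))^{-1} mod 5^{i+2}, with f′(x) = 2x. Iterate:
  r_0 = 2 (mod 5)
  r_1 = 2 (mod 25)
Final: r_1 = 2, and one checks f(r_1) ≡ 0 mod 5^2.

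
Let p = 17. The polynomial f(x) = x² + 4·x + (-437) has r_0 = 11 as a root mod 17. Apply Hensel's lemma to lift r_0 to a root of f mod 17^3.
r_2 = 4890 (mod 4913)

Hensel: r_{i+1} = r_i − f(r_i)·(f′(r_i))^{-1} mod 17^{i+2}, f′(x) = 2x + 4. Iterate:
  r_0 = 11 (mod 17)
  r_1 = 266 (mod 289)
  r_2 = 4890 (mod 4913)
Final: r = 4890 satisfies f(r) ≡ 0 mod 17^3.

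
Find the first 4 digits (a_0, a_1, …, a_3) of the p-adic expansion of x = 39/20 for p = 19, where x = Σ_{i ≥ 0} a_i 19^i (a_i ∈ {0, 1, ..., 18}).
(a_0, …, a_3) = (1, 1, 18, 0)

v_19(39/20) = 0 (numerator and denominator both coprime to 19), so x ∈ ℤ_19^×. Compute digits iteratively via a_i = x_i mod 19, x_{i+1} = (x_i − a_i)/19, with x_0 = x:
  x_0 = 39/20;  a_0 = 1;  x_1 = (x_0 − 1)/19 = 1/20
  x_1 = 1/20;  a_1 = 1;  x_2 = (x_1 − 1)/19 = -1/20
  x_2 = -1/20;  a_2 = 18;  x_3 = (x_2 − 18)/19 = -19/20
  x_3 = -19/20;  a_3 = 0;  x_4 = (x_3 − 0)/19 = -1/20
Digits: (1, 1, 18, 0).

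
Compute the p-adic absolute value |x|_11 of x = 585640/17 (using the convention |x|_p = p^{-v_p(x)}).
|585640/17|_11 = 1/14641

Step 1 — compute v_11(x) by factoring powers of 11 out of the numerator and denominator: v_11(585640/17) = 4. Step 2 — apply |x|_p = p^{-v_p(x)} = 11^{-4} = 1/14641.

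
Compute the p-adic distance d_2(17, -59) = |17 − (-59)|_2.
d_2(17, -59) = 1/4

Step 1 — x − y = 17 − (-59) = 76. Step 2 — v_2(76) = 2 (factor: 76 = (2^2 · 19); the sign does not affect v_p). Step 3 — |x − y|_2 = 2^{-2} = 1/4.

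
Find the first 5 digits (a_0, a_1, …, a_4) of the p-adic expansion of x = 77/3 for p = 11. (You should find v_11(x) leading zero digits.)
(a_0, …, a_4) = (0, 6, 7, 3, 7)

v_11(77/3) = 1, so a_0 = ... = a_0 = 0. Factor out: x = 11^1 · u with u = 7/3 a unit in ℤ_11. Expand u iteratively via a_{v+i} = u_i mod 11, u_{i+1} = (u_i − a_{v+i})/11:
  u_0 = 7/3;  a_1 = 6;  u_1 = (u_0 − 6)/11 = -1/3
  u_1 = -1/3;  a_2 = 7;  u_2 = (u_1 − 7)/11 = -2/3
  u_2 = -2/3;  a_3 = 3;  u_3 = (u_2 − 3)/11 = -1/3
  u_3 = -1/3;  a_4 = 7;  u_4 = (u_3 − 7)/11 = -2/3
Digits: (0, 6, 7, 3, 7).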